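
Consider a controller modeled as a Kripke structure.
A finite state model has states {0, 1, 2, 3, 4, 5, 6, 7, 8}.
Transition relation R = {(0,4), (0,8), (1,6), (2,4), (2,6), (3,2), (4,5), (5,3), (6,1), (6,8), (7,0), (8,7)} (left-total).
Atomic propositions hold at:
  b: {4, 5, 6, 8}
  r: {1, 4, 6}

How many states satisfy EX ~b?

Sat(~b) = {0, 1, 2, 3, 7}
Sat(EX ~b) = {s : some successor in {0, 1, 2, 3, 7}} = {3, 5, 6, 7, 8}
|Sat(EX ~b)| = |{3, 5, 6, 7, 8}| = 5.

5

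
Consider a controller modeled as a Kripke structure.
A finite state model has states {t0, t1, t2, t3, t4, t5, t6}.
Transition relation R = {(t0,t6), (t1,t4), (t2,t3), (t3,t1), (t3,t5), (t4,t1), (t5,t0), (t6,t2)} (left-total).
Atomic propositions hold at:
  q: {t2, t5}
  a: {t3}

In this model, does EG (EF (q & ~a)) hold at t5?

Sat(~a) = {t0, t1, t2, t4, t5, t6}
Sat(q & ~a) = {t2, t5}
EF (q & ~a): least fixpoint, start Z0 = {t2, t5}, add states with some successor in Z. Z1 = {t2, t3, t5, t6}; Z2 = {t0, t2, t3, t5, t6}; fixed.
Sat(EF (q & ~a)) = {t0, t2, t3, t5, t6}
EG (EF (q & ~a)): greatest fixpoint, start Z0 = {t0, t2, t3, t5, t6}, keep only states in Sat with some successor in Z. Already a fixed point.
Sat(EG (EF (q & ~a))) = {t0, t2, t3, t5, t6}
t5 ∈ Sat(EG (EF (q & ~a))) = {t0, t2, t3, t5, t6}, so the formula holds at t5.

Yes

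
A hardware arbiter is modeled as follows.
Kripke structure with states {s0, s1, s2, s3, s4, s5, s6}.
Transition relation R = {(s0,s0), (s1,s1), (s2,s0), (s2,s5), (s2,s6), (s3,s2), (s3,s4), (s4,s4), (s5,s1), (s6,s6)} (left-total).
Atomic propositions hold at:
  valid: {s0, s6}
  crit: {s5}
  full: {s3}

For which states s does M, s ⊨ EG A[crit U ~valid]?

{s1, s2, s3, s4, s5}

Sat(~valid) = {s1, s2, s3, s4, s5}
A[crit U ~valid]: least fixpoint, start Z0 = Sat(~valid) = {s1, s2, s3, s4, s5}, add states in Sat(crit) with every successor in Z. Already a fixed point.
Sat(A[crit U ~valid]) = {s1, s2, s3, s4, s5}
EG A[crit U ~valid]: greatest fixpoint, start Z0 = {s1, s2, s3, s4, s5}, keep only states in Sat with some successor in Z. Already a fixed point.
Sat(EG A[crit U ~valid]) = {s1, s2, s3, s4, s5}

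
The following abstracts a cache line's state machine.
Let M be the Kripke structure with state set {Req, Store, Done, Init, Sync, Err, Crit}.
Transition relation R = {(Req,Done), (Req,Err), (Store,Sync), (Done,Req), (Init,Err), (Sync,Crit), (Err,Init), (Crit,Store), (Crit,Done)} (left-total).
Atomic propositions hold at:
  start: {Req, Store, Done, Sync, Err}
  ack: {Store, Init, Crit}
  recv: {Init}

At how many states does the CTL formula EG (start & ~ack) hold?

Sat(~ack) = {Req, Done, Sync, Err}
Sat(start & ~ack) = {Req, Done, Sync, Err}
EG (start & ~ack): greatest fixpoint, start Z0 = {Req, Done, Sync, Err}, keep only states in Sat with some successor in Z. Z1 = {Req, Done}; fixed.
Sat(EG (start & ~ack)) = {Req, Done}
|Sat(EG (start & ~ack))| = |{Req, Done}| = 2.

2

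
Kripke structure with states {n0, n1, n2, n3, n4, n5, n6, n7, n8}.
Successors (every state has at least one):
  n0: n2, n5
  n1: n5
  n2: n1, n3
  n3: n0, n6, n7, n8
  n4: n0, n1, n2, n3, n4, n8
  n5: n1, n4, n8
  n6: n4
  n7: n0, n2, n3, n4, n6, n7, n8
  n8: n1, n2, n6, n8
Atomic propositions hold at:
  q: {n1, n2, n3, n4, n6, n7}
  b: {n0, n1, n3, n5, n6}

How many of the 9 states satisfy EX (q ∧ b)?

Sat(q ∧ b) = {n1, n3, n6}
Sat(EX (q ∧ b)) = {s : some successor in {n1, n3, n6}} = {n2, n3, n4, n5, n7, n8}
|Sat(EX (q ∧ b))| = |{n2, n3, n4, n5, n7, n8}| = 6.

6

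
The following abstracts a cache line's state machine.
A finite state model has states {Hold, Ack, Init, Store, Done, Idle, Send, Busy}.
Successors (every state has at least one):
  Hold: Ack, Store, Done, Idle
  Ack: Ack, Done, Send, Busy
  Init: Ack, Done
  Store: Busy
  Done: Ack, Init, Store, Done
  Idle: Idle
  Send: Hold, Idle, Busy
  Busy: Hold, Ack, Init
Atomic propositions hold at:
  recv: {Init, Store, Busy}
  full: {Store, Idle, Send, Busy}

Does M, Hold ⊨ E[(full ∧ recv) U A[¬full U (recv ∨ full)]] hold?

Sat(full ∧ recv) = {Store, Busy}
Sat(¬full) = {Hold, Ack, Init, Done}
Sat(recv ∨ full) = {Init, Store, Idle, Send, Busy}
A[¬full U (recv ∨ full)]: least fixpoint, start Z0 = Sat((recv ∨ full)) = {Init, Store, Idle, Send, Busy}, add states in Sat(¬full) with every successor in Z. Already a fixed point.
Sat(A[¬full U (recv ∨ full)]) = {Init, Store, Idle, Send, Busy}
E[(full ∧ recv) U A[¬full U (recv ∨ full)]]: least fixpoint, start Z0 = Sat(A[¬full U (recv ∨ full)]) = {Init, Store, Idle, Send, Busy}, add states in Sat(full ∧ recv) with some successor in Z. Already a fixed point.
Sat(E[(full ∧ recv) U A[¬full U (recv ∨ full)]]) = {Init, Store, Idle, Send, Busy}
Hold ∉ Sat(E[(full ∧ recv) U A[¬full U (recv ∨ full)]]) = {Init, Store, Idle, Send, Busy}, so the formula does not hold at Hold.

No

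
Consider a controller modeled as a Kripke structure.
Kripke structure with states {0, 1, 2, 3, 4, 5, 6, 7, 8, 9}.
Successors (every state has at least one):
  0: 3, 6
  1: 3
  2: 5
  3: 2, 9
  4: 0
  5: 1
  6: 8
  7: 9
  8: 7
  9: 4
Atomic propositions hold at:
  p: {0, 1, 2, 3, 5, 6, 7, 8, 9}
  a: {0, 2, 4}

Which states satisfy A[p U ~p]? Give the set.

{4, 6, 7, 8, 9}

Sat(~p) = {4}
A[p U ~p]: least fixpoint, start Z0 = Sat(~p) = {4}, add states in Sat(p) with every successor in Z. Z1 = {4, 9}; Z2 = {4, 7, 9}; Z3 = {4, 7, 8, 9}; Z4 = {4, 6, 7, 8, 9}; fixed.
Sat(A[p U ~p]) = {4, 6, 7, 8, 9}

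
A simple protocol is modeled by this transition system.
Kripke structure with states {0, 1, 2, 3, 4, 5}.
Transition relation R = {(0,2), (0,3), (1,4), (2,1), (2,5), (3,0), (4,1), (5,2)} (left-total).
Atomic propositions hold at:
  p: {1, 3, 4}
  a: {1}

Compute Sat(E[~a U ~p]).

{0, 2, 3, 5}

Sat(~a) = {0, 2, 3, 4, 5}
Sat(~p) = {0, 2, 5}
E[~a U ~p]: least fixpoint, start Z0 = Sat(~p) = {0, 2, 5}, add states in Sat(~a) with some successor in Z. Z1 = {0, 2, 3, 5}; fixed.
Sat(E[~a U ~p]) = {0, 2, 3, 5}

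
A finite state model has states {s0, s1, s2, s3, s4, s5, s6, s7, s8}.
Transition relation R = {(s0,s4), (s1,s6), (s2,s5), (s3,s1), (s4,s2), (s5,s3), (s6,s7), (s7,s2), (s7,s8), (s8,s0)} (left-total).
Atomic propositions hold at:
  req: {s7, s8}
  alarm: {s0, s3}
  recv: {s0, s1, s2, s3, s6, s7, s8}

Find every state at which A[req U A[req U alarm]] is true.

{s0, s3, s8}

A[req U alarm]: least fixpoint, start Z0 = Sat(alarm) = {s0, s3}, add states in Sat(req) with every successor in Z. Z1 = {s0, s3, s8}; fixed.
Sat(A[req U alarm]) = {s0, s3, s8}
A[req U A[req U alarm]]: least fixpoint, start Z0 = Sat(A[req U alarm]) = {s0, s3, s8}, add states in Sat(req) with every successor in Z. Already a fixed point.
Sat(A[req U A[req U alarm]]) = {s0, s3, s8}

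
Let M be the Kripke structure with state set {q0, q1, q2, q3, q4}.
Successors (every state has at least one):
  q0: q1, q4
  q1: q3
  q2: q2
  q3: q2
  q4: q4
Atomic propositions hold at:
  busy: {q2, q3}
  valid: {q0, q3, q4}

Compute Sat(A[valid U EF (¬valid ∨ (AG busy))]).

{q0, q1, q2, q3}

Sat(¬valid) = {q1, q2}
AG busy: greatest fixpoint, start Z0 = {q2, q3}, keep only states in Sat with every successor in Z. Already a fixed point.
Sat(AG busy) = {q2, q3}
Sat(¬valid ∨ (AG busy)) = {q1, q2, q3}
EF (¬valid ∨ (AG busy)): least fixpoint, start Z0 = {q1, q2, q3}, add states with some successor in Z. Z1 = {q0, q1, q2, q3}; fixed.
Sat(EF (¬valid ∨ (AG busy))) = {q0, q1, q2, q3}
A[valid U EF (¬valid ∨ (AG busy))]: least fixpoint, start Z0 = Sat(EF (¬valid ∨ (AG busy))) = {q0, q1, q2, q3}, add states in Sat(valid) with every successor in Z. Already a fixed point.
Sat(A[valid U EF (¬valid ∨ (AG busy))]) = {q0, q1, q2, q3}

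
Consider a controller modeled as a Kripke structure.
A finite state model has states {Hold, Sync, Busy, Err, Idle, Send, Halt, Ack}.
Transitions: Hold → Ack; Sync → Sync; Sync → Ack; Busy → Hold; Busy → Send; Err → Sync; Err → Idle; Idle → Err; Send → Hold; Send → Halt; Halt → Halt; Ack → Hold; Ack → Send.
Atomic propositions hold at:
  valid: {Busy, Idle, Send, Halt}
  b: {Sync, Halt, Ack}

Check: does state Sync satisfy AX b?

Sat(AX b) = {s : every successor in {Sync, Halt, Ack}} = {Hold, Sync, Halt}
Sync ∈ Sat(AX b) = {Hold, Sync, Halt}, so the formula holds at Sync.

Yes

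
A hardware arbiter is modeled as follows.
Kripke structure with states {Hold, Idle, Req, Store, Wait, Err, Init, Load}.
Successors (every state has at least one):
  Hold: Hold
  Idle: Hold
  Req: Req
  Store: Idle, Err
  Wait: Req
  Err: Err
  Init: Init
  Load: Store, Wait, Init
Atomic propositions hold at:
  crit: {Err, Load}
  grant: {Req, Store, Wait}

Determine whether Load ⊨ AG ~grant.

No

Sat(~grant) = {Hold, Idle, Err, Init, Load}
AG ~grant: greatest fixpoint, start Z0 = {Hold, Idle, Err, Init, Load}, keep only states in Sat with every successor in Z. Z1 = {Hold, Idle, Err, Init}; fixed.
Sat(AG ~grant) = {Hold, Idle, Err, Init}
Load ∉ Sat(AG ~grant) = {Hold, Idle, Err, Init}, so the formula does not hold at Load.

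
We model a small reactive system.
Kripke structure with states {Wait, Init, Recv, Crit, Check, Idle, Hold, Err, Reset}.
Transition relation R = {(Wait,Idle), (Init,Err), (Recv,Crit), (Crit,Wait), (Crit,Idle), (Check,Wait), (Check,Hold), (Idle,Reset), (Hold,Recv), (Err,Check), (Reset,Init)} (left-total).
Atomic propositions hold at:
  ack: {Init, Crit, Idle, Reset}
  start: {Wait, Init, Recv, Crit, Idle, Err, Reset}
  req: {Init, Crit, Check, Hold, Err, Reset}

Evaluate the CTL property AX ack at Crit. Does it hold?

No

Sat(AX ack) = {s : every successor in {Init, Crit, Idle, Reset}} = {Wait, Recv, Idle, Reset}
Crit ∉ Sat(AX ack) = {Wait, Recv, Idle, Reset}, so the formula does not hold at Crit.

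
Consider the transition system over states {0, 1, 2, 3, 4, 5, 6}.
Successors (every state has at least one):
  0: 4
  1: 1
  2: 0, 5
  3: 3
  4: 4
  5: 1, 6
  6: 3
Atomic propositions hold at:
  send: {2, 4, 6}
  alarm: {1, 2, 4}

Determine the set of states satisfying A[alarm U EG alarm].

{1, 4}

EG alarm: greatest fixpoint, start Z0 = {1, 2, 4}, keep only states in Sat with some successor in Z. Z1 = {1, 4}; fixed.
Sat(EG alarm) = {1, 4}
A[alarm U EG alarm]: least fixpoint, start Z0 = Sat(EG alarm) = {1, 4}, add states in Sat(alarm) with every successor in Z. Already a fixed point.
Sat(A[alarm U EG alarm]) = {1, 4}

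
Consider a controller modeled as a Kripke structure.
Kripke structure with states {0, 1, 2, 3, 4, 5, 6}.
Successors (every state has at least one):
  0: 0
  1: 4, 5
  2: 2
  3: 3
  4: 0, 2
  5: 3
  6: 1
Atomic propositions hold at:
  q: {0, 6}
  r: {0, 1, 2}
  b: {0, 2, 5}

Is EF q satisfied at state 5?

EF q: least fixpoint, start Z0 = {0, 6}, add states with some successor in Z. Z1 = {0, 4, 6}; Z2 = {0, 1, 4, 6}; fixed.
Sat(EF q) = {0, 1, 4, 6}
5 ∉ Sat(EF q) = {0, 1, 4, 6}, so the formula does not hold at 5.

No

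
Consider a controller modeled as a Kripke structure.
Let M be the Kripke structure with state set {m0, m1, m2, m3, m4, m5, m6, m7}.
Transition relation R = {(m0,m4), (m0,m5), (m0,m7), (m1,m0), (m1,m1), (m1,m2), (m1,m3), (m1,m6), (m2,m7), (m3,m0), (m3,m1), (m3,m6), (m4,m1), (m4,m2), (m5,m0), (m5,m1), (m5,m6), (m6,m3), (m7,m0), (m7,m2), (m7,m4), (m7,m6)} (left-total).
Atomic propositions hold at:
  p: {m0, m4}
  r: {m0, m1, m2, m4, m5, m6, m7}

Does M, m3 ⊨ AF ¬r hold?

Sat(¬r) = {m3}
AF ¬r: least fixpoint, start Z0 = {m3}, add states with every successor in Z. Z1 = {m3, m6}; fixed.
Sat(AF ¬r) = {m3, m6}
m3 ∈ Sat(AF ¬r) = {m3, m6}, so the formula holds at m3.

Yes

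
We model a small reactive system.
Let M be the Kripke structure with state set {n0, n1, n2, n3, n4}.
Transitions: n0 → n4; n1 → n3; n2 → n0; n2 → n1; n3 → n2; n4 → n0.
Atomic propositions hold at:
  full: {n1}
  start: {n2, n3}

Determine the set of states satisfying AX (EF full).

EF full: least fixpoint, start Z0 = {n1}, add states with some successor in Z. Z1 = {n1, n2}; Z2 = {n1, n2, n3}; fixed.
Sat(EF full) = {n1, n2, n3}
Sat(AX (EF full)) = {s : every successor in {n1, n2, n3}} = {n1, n3}

{n1, n3}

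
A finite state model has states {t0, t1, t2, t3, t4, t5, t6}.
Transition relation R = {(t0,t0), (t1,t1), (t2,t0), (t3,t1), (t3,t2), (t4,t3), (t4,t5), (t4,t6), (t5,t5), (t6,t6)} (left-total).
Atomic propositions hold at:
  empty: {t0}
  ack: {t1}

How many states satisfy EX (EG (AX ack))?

2

Sat(AX ack) = {s : every successor in {t1}} = {t1}
EG (AX ack): greatest fixpoint, start Z0 = {t1}, keep only states in Sat with some successor in Z. Already a fixed point.
Sat(EG (AX ack)) = {t1}
Sat(EX (EG (AX ack))) = {s : some successor in {t1}} = {t1, t3}
|Sat(EX (EG (AX ack)))| = |{t1, t3}| = 2.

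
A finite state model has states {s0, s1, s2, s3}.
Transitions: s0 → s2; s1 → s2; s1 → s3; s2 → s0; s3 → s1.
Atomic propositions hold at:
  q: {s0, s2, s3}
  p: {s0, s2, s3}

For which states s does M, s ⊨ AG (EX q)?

{s0, s2}

Sat(EX q) = {s : some successor in {s0, s2, s3}} = {s0, s1, s2}
AG (EX q): greatest fixpoint, start Z0 = {s0, s1, s2}, keep only states in Sat with every successor in Z. Z1 = {s0, s2}; fixed.
Sat(AG (EX q)) = {s0, s2}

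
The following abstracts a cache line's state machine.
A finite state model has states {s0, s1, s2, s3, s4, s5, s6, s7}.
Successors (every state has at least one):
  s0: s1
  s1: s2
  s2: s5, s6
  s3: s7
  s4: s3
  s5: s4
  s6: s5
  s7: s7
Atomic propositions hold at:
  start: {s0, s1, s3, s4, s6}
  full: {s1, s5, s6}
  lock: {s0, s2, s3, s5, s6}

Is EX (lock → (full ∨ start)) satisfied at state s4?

Sat(full ∨ start) = {s0, s1, s3, s4, s5, s6}
Sat(lock → (full ∨ start)) = {s0, s1, s3, s4, s5, s6, s7}
Sat(EX (lock → (full ∨ start))) = {s : some successor in {s0, s1, s3, s4, s5, s6, s7}} = {s0, s2, s3, s4, s5, s6, s7}
s4 ∈ Sat(EX (lock → (full ∨ start))) = {s0, s2, s3, s4, s5, s6, s7}, so the formula holds at s4.

Yes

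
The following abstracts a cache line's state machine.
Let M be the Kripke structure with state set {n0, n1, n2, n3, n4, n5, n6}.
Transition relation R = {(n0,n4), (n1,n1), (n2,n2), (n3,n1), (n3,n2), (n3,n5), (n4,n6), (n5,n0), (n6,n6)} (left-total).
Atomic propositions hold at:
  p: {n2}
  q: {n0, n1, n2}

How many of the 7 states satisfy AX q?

3

Sat(AX q) = {s : every successor in {n0, n1, n2}} = {n1, n2, n5}
|Sat(AX q)| = |{n1, n2, n5}| = 3.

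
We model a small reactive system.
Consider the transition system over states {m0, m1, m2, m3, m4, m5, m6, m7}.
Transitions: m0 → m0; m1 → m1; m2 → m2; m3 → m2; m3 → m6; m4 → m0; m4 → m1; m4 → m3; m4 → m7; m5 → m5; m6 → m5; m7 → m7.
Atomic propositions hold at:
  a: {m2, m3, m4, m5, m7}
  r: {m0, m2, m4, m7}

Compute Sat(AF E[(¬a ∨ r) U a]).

{m2, m3, m4, m5, m6, m7}

Sat(¬a) = {m0, m1, m6}
Sat(¬a ∨ r) = {m0, m1, m2, m4, m6, m7}
E[(¬a ∨ r) U a]: least fixpoint, start Z0 = Sat(a) = {m2, m3, m4, m5, m7}, add states in Sat(¬a ∨ r) with some successor in Z. Z1 = {m2, m3, m4, m5, m6, m7}; fixed.
Sat(E[(¬a ∨ r) U a]) = {m2, m3, m4, m5, m6, m7}
AF E[(¬a ∨ r) U a]: least fixpoint, start Z0 = {m2, m3, m4, m5, m6, m7}, add states with every successor in Z. Already a fixed point.
Sat(AF E[(¬a ∨ r) U a]) = {m2, m3, m4, m5, m6, m7}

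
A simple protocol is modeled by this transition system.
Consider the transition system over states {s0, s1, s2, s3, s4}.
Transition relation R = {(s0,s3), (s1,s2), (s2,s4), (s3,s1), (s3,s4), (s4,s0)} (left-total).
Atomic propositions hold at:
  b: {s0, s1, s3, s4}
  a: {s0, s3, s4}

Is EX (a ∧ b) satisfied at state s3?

Yes

Sat(a ∧ b) = {s0, s3, s4}
Sat(EX (a ∧ b)) = {s : some successor in {s0, s3, s4}} = {s0, s2, s3, s4}
s3 ∈ Sat(EX (a ∧ b)) = {s0, s2, s3, s4}, so the formula holds at s3.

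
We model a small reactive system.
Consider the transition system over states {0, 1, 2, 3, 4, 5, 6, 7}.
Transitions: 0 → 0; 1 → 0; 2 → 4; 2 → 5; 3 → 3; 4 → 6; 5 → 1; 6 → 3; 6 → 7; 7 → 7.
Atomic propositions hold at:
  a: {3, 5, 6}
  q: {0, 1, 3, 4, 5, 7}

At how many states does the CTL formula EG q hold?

EG q: greatest fixpoint, start Z0 = {0, 1, 3, 4, 5, 7}, keep only states in Sat with some successor in Z. Z1 = {0, 1, 3, 5, 7}; fixed.
Sat(EG q) = {0, 1, 3, 5, 7}
|Sat(EG q)| = |{0, 1, 3, 5, 7}| = 5.

5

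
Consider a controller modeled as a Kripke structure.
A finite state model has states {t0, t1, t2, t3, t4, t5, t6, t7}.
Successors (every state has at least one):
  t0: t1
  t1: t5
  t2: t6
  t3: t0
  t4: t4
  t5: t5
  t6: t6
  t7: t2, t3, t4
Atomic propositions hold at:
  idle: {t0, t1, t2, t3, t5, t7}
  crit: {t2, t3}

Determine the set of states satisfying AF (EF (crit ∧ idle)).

Sat(crit ∧ idle) = {t2, t3}
EF (crit ∧ idle): least fixpoint, start Z0 = {t2, t3}, add states with some successor in Z. Z1 = {t2, t3, t7}; fixed.
Sat(EF (crit ∧ idle)) = {t2, t3, t7}
AF (EF (crit ∧ idle)): least fixpoint, start Z0 = {t2, t3, t7}, add states with every successor in Z. Already a fixed point.
Sat(AF (EF (crit ∧ idle))) = {t2, t3, t7}

{t2, t3, t7}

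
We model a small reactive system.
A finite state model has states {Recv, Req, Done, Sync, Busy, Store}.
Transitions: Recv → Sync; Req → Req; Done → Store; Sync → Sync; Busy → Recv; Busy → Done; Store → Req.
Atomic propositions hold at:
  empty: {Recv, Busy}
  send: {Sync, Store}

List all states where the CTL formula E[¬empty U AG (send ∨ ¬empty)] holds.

Sat(¬empty) = {Req, Done, Sync, Store}
Sat(send ∨ ¬empty) = {Req, Done, Sync, Store}
AG (send ∨ ¬empty): greatest fixpoint, start Z0 = {Req, Done, Sync, Store}, keep only states in Sat with every successor in Z. Already a fixed point.
Sat(AG (send ∨ ¬empty)) = {Req, Done, Sync, Store}
E[¬empty U AG (send ∨ ¬empty)]: least fixpoint, start Z0 = Sat(AG (send ∨ ¬empty)) = {Req, Done, Sync, Store}, add states in Sat(¬empty) with some successor in Z. Already a fixed point.
Sat(E[¬empty U AG (send ∨ ¬empty)]) = {Req, Done, Sync, Store}

{Req, Done, Sync, Store}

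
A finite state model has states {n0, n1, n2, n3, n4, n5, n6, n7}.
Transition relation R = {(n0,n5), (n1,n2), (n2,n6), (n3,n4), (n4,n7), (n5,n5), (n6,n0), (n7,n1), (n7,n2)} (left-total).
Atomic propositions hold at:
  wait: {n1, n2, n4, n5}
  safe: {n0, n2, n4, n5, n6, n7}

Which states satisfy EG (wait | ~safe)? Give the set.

{n5}

Sat(~safe) = {n1, n3}
Sat(wait | ~safe) = {n1, n2, n3, n4, n5}
EG (wait | ~safe): greatest fixpoint, start Z0 = {n1, n2, n3, n4, n5}, keep only states in Sat with some successor in Z. Z1 = {n1, n3, n5}; Z2 = {n5}; fixed.
Sat(EG (wait | ~safe)) = {n5}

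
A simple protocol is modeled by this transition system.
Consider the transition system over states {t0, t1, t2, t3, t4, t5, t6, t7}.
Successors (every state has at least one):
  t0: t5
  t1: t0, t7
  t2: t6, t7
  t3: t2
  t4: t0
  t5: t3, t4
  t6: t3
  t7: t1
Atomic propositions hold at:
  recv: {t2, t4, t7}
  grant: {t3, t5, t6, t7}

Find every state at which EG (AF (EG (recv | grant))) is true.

Sat(recv | grant) = {t2, t3, t4, t5, t6, t7}
EG (recv | grant): greatest fixpoint, start Z0 = {t2, t3, t4, t5, t6, t7}, keep only states in Sat with some successor in Z. Z1 = {t2, t3, t5, t6}; fixed.
Sat(EG (recv | grant)) = {t2, t3, t5, t6}
AF (EG (recv | grant)): least fixpoint, start Z0 = {t2, t3, t5, t6}, add states with every successor in Z. Z1 = {t0, t2, t3, t5, t6}; Z2 = {t0, t2, t3, t4, t5, t6}; fixed.
Sat(AF (EG (recv | grant))) = {t0, t2, t3, t4, t5, t6}
EG (AF (EG (recv | grant))): greatest fixpoint, start Z0 = {t0, t2, t3, t4, t5, t6}, keep only states in Sat with some successor in Z. Already a fixed point.
Sat(EG (AF (EG (recv | grant)))) = {t0, t2, t3, t4, t5, t6}

{t0, t2, t3, t4, t5, t6}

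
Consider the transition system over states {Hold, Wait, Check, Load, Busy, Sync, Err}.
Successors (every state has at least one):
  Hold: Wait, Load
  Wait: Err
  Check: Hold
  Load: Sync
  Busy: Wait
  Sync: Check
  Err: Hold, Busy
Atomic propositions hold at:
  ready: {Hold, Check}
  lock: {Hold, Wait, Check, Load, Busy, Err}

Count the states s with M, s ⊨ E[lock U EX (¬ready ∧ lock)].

Sat(¬ready) = {Wait, Load, Busy, Sync, Err}
Sat(¬ready ∧ lock) = {Wait, Load, Busy, Err}
Sat(EX (¬ready ∧ lock)) = {s : some successor in {Wait, Load, Busy, Err}} = {Hold, Wait, Busy, Err}
E[lock U EX (¬ready ∧ lock)]: least fixpoint, start Z0 = Sat(EX (¬ready ∧ lock)) = {Hold, Wait, Busy, Err}, add states in Sat(lock) with some successor in Z. Z1 = {Hold, Wait, Check, Busy, Err}; fixed.
Sat(E[lock U EX (¬ready ∧ lock)]) = {Hold, Wait, Check, Busy, Err}
|Sat(E[lock U EX (¬ready ∧ lock)])| = |{Hold, Wait, Check, Busy, Err}| = 5.

5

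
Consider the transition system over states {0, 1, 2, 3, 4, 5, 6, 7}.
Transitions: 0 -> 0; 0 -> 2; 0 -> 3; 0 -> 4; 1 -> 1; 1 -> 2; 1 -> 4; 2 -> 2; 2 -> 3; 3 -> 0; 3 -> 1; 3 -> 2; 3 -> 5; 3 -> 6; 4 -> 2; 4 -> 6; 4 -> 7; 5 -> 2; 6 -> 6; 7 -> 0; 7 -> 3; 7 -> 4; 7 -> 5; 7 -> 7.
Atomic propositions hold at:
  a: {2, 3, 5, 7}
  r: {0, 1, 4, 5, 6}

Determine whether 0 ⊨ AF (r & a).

No

Sat(r & a) = {5}
AF (r & a): least fixpoint, start Z0 = {5}, add states with every successor in Z. Already a fixed point.
Sat(AF (r & a)) = {5}
0 ∉ Sat(AF (r & a)) = {5}, so the formula does not hold at 0.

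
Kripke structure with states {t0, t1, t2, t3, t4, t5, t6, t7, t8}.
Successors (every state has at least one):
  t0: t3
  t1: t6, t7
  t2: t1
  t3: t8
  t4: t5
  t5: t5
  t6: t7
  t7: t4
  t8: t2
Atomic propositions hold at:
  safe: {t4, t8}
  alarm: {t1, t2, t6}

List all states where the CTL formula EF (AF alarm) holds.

AF alarm: least fixpoint, start Z0 = {t1, t2, t6}, add states with every successor in Z. Z1 = {t1, t2, t6, t8}; Z2 = {t1, t2, t3, t6, t8}; Z3 = {t0, t1, t2, t3, t6, t8}; fixed.
Sat(AF alarm) = {t0, t1, t2, t3, t6, t8}
EF (AF alarm): least fixpoint, start Z0 = {t0, t1, t2, t3, t6, t8}, add states with some successor in Z. Already a fixed point.
Sat(EF (AF alarm)) = {t0, t1, t2, t3, t6, t8}

{t0, t1, t2, t3, t6, t8}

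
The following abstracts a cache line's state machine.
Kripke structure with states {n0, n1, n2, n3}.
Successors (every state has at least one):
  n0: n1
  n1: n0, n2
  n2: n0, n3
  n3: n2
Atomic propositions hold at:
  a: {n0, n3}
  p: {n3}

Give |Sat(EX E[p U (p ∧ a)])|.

Sat(p ∧ a) = {n3}
E[p U (p ∧ a)]: least fixpoint, start Z0 = Sat((p ∧ a)) = {n3}, add states in Sat(p) with some successor in Z. Already a fixed point.
Sat(E[p U (p ∧ a)]) = {n3}
Sat(EX E[p U (p ∧ a)]) = {s : some successor in {n3}} = {n2}
|Sat(EX E[p U (p ∧ a)])| = |{n2}| = 1.

1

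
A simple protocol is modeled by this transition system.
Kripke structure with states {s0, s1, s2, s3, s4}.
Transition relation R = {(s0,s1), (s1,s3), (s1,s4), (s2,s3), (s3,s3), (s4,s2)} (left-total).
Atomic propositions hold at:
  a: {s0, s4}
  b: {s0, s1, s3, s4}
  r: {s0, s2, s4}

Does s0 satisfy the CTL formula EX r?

Sat(EX r) = {s : some successor in {s0, s2, s4}} = {s1, s4}
s0 ∉ Sat(EX r) = {s1, s4}, so the formula does not hold at s0.

No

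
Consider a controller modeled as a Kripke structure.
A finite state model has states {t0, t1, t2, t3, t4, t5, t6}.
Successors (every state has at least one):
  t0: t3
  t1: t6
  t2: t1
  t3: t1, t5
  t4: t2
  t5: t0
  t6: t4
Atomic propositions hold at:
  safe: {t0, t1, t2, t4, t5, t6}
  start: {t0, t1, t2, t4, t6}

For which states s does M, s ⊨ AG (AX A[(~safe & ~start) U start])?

{t1, t2, t4, t6}

Sat(~safe) = {t3}
Sat(~start) = {t3, t5}
Sat(~safe & ~start) = {t3}
A[(~safe & ~start) U start]: least fixpoint, start Z0 = Sat(start) = {t0, t1, t2, t4, t6}, add states in Sat(~safe & ~start) with every successor in Z. Already a fixed point.
Sat(A[(~safe & ~start) U start]) = {t0, t1, t2, t4, t6}
Sat(AX A[(~safe & ~start) U start]) = {s : every successor in {t0, t1, t2, t4, t6}} = {t1, t2, t4, t5, t6}
AG (AX A[(~safe & ~start) U start]): greatest fixpoint, start Z0 = {t1, t2, t4, t5, t6}, keep only states in Sat with every successor in Z. Z1 = {t1, t2, t4, t6}; fixed.
Sat(AG (AX A[(~safe & ~start) U start])) = {t1, t2, t4, t6}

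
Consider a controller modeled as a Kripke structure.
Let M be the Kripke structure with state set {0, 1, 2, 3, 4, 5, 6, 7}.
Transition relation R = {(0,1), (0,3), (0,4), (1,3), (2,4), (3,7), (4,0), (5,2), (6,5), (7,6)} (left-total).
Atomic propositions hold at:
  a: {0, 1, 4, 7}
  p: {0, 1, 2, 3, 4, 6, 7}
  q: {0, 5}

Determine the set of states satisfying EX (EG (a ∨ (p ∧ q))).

Sat(p ∧ q) = {0}
Sat(a ∨ (p ∧ q)) = {0, 1, 4, 7}
EG (a ∨ (p ∧ q)): greatest fixpoint, start Z0 = {0, 1, 4, 7}, keep only states in Sat with some successor in Z. Z1 = {0, 4}; fixed.
Sat(EG (a ∨ (p ∧ q))) = {0, 4}
Sat(EX (EG (a ∨ (p ∧ q)))) = {s : some successor in {0, 4}} = {0, 2, 4}

{0, 2, 4}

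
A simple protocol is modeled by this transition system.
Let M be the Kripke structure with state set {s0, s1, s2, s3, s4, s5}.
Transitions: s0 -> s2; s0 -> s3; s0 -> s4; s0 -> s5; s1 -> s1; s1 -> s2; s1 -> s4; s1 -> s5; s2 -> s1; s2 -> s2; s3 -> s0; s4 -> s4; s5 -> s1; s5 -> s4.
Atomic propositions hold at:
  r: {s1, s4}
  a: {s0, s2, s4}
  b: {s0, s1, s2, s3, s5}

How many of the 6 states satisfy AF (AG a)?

AG a: greatest fixpoint, start Z0 = {s0, s2, s4}, keep only states in Sat with every successor in Z. Z1 = {s4}; fixed.
Sat(AG a) = {s4}
AF (AG a): least fixpoint, start Z0 = {s4}, add states with every successor in Z. Already a fixed point.
Sat(AF (AG a)) = {s4}
|Sat(AF (AG a))| = |{s4}| = 1.

1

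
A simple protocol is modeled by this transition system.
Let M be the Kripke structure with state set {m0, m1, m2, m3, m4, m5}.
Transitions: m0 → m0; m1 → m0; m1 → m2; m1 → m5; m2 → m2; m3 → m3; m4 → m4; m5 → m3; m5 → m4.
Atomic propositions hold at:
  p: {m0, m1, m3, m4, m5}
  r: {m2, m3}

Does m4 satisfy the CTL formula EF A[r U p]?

Yes

A[r U p]: least fixpoint, start Z0 = Sat(p) = {m0, m1, m3, m4, m5}, add states in Sat(r) with every successor in Z. Already a fixed point.
Sat(A[r U p]) = {m0, m1, m3, m4, m5}
EF A[r U p]: least fixpoint, start Z0 = {m0, m1, m3, m4, m5}, add states with some successor in Z. Already a fixed point.
Sat(EF A[r U p]) = {m0, m1, m3, m4, m5}
m4 ∈ Sat(EF A[r U p]) = {m0, m1, m3, m4, m5}, so the formula holds at m4.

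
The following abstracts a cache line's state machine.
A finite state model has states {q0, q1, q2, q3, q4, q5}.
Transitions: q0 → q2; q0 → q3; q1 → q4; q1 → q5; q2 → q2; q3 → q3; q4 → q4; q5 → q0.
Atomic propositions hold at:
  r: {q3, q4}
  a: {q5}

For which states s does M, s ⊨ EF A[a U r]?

{q0, q1, q3, q4, q5}

A[a U r]: least fixpoint, start Z0 = Sat(r) = {q3, q4}, add states in Sat(a) with every successor in Z. Already a fixed point.
Sat(A[a U r]) = {q3, q4}
EF A[a U r]: least fixpoint, start Z0 = {q3, q4}, add states with some successor in Z. Z1 = {q0, q1, q3, q4}; Z2 = {q0, q1, q3, q4, q5}; fixed.
Sat(EF A[a U r]) = {q0, q1, q3, q4, q5}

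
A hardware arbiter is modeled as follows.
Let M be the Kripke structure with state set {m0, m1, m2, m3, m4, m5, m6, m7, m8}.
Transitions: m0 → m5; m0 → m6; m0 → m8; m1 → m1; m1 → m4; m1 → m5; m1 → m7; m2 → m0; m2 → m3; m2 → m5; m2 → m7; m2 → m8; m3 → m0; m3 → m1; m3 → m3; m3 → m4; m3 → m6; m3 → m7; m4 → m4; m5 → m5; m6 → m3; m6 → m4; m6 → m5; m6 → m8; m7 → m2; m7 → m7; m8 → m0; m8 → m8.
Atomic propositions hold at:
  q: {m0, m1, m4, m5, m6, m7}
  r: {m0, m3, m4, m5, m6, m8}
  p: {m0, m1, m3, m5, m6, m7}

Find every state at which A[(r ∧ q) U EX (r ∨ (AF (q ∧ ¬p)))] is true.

{m0, m1, m2, m3, m4, m5, m6, m8}

Sat(r ∧ q) = {m0, m4, m5, m6}
Sat(¬p) = {m2, m4, m8}
Sat(q ∧ ¬p) = {m4}
AF (q ∧ ¬p): least fixpoint, start Z0 = {m4}, add states with every successor in Z. Already a fixed point.
Sat(AF (q ∧ ¬p)) = {m4}
Sat(r ∨ (AF (q ∧ ¬p))) = {m0, m3, m4, m5, m6, m8}
Sat(EX (r ∨ (AF (q ∧ ¬p)))) = {s : some successor in {m0, m3, m4, m5, m6, m8}} = {m0, m1, m2, m3, m4, m5, m6, m8}
A[(r ∧ q) U EX (r ∨ (AF (q ∧ ¬p)))]: least fixpoint, start Z0 = Sat(EX (r ∨ (AF (q ∧ ¬p)))) = {m0, m1, m2, m3, m4, m5, m6, m8}, add states in Sat(r ∧ q) with every successor in Z. Already a fixed point.
Sat(A[(r ∧ q) U EX (r ∨ (AF (q ∧ ¬p)))]) = {m0, m1, m2, m3, m4, m5, m6, m8}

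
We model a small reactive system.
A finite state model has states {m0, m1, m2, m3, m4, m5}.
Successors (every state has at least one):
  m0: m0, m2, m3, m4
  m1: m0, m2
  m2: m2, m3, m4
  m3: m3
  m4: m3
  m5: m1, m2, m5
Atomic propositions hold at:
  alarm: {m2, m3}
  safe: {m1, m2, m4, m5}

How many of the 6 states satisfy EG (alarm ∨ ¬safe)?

3

Sat(¬safe) = {m0, m3}
Sat(alarm ∨ ¬safe) = {m0, m2, m3}
EG (alarm ∨ ¬safe): greatest fixpoint, start Z0 = {m0, m2, m3}, keep only states in Sat with some successor in Z. Already a fixed point.
Sat(EG (alarm ∨ ¬safe)) = {m0, m2, m3}
|Sat(EG (alarm ∨ ¬safe))| = |{m0, m2, m3}| = 3.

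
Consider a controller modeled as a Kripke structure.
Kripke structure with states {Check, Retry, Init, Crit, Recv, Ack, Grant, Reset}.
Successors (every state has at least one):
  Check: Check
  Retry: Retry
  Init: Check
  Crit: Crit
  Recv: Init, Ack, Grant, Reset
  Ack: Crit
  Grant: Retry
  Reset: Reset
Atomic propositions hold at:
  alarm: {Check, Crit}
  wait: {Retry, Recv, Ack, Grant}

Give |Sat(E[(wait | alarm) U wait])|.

Sat(wait | alarm) = {Check, Retry, Crit, Recv, Ack, Grant}
E[(wait | alarm) U wait]: least fixpoint, start Z0 = Sat(wait) = {Retry, Recv, Ack, Grant}, add states in Sat(wait | alarm) with some successor in Z. Already a fixed point.
Sat(E[(wait | alarm) U wait]) = {Retry, Recv, Ack, Grant}
|Sat(E[(wait | alarm) U wait])| = |{Retry, Recv, Ack, Grant}| = 4.

4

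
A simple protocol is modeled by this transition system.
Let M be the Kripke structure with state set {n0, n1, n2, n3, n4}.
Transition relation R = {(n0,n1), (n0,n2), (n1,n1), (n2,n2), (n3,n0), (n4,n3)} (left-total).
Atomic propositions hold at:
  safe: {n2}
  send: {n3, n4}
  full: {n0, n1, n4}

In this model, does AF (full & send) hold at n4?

Sat(full & send) = {n4}
AF (full & send): least fixpoint, start Z0 = {n4}, add states with every successor in Z. Already a fixed point.
Sat(AF (full & send)) = {n4}
n4 ∈ Sat(AF (full & send)) = {n4}, so the formula holds at n4.

Yes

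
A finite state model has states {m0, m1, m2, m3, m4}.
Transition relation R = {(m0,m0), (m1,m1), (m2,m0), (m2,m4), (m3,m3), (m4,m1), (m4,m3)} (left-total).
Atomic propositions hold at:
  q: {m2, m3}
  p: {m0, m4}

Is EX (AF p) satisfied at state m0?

Yes

AF p: least fixpoint, start Z0 = {m0, m4}, add states with every successor in Z. Z1 = {m0, m2, m4}; fixed.
Sat(AF p) = {m0, m2, m4}
Sat(EX (AF p)) = {s : some successor in {m0, m2, m4}} = {m0, m2}
m0 ∈ Sat(EX (AF p)) = {m0, m2}, so the formula holds at m0.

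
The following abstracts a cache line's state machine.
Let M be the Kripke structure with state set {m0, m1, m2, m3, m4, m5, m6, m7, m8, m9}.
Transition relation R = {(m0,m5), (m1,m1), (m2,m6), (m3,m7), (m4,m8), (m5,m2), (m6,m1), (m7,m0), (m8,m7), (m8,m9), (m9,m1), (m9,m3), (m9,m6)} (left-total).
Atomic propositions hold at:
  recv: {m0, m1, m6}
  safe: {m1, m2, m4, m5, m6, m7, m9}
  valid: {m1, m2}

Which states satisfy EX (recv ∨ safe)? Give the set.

{m0, m1, m2, m3, m5, m6, m7, m8, m9}

Sat(recv ∨ safe) = {m0, m1, m2, m4, m5, m6, m7, m9}
Sat(EX (recv ∨ safe)) = {s : some successor in {m0, m1, m2, m4, m5, m6, m7, m9}} = {m0, m1, m2, m3, m5, m6, m7, m8, m9}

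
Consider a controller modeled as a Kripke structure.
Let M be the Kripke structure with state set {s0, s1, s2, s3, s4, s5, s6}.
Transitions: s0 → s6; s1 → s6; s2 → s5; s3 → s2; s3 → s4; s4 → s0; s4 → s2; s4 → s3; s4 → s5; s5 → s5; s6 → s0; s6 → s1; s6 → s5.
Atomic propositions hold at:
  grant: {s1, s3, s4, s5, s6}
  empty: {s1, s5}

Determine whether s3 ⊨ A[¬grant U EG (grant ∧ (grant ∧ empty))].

No

Sat(¬grant) = {s0, s2}
Sat(grant ∧ empty) = {s1, s5}
Sat(grant ∧ (grant ∧ empty)) = {s1, s5}
EG (grant ∧ (grant ∧ empty)): greatest fixpoint, start Z0 = {s1, s5}, keep only states in Sat with some successor in Z. Z1 = {s5}; fixed.
Sat(EG (grant ∧ (grant ∧ empty))) = {s5}
A[¬grant U EG (grant ∧ (grant ∧ empty))]: least fixpoint, start Z0 = Sat(EG (grant ∧ (grant ∧ empty))) = {s5}, add states in Sat(¬grant) with every successor in Z. Z1 = {s2, s5}; fixed.
Sat(A[¬grant U EG (grant ∧ (grant ∧ empty))]) = {s2, s5}
s3 ∉ Sat(A[¬grant U EG (grant ∧ (grant ∧ empty))]) = {s2, s5}, so the formula does not hold at s3.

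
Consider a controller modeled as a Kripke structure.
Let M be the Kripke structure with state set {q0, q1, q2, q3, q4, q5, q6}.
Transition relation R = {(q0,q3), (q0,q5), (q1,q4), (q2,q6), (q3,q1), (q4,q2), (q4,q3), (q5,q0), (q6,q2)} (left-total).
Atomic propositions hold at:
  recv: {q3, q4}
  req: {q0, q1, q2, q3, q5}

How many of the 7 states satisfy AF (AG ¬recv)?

Sat(¬recv) = {q0, q1, q2, q5, q6}
AG ¬recv: greatest fixpoint, start Z0 = {q0, q1, q2, q5, q6}, keep only states in Sat with every successor in Z. Z1 = {q2, q5, q6}; Z2 = {q2, q6}; fixed.
Sat(AG ¬recv) = {q2, q6}
AF (AG ¬recv): least fixpoint, start Z0 = {q2, q6}, add states with every successor in Z. Already a fixed point.
Sat(AF (AG ¬recv)) = {q2, q6}
|Sat(AF (AG ¬recv))| = |{q2, q6}| = 2.

2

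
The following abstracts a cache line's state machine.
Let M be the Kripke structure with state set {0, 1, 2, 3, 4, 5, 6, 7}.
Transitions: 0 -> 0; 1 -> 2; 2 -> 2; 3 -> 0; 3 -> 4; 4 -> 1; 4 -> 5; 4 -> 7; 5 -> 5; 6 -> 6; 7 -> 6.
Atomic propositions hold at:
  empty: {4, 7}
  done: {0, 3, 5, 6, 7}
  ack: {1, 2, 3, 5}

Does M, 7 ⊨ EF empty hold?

EF empty: least fixpoint, start Z0 = {4, 7}, add states with some successor in Z. Z1 = {3, 4, 7}; fixed.
Sat(EF empty) = {3, 4, 7}
7 ∈ Sat(EF empty) = {3, 4, 7}, so the formula holds at 7.

Yes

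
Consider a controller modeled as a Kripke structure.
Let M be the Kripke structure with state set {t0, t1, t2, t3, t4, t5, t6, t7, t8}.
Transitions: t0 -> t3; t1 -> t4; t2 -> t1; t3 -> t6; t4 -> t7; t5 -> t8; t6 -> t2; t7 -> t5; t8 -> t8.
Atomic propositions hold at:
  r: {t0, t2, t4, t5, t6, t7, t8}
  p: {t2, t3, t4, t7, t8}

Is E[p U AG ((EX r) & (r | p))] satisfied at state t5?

Yes

Sat(EX r) = {s : some successor in {t0, t2, t4, t5, t6, t7, t8}} = {t1, t3, t4, t5, t6, t7, t8}
Sat(r | p) = {t0, t2, t3, t4, t5, t6, t7, t8}
Sat((EX r) & (r | p)) = {t3, t4, t5, t6, t7, t8}
AG ((EX r) & (r | p)): greatest fixpoint, start Z0 = {t3, t4, t5, t6, t7, t8}, keep only states in Sat with every successor in Z. Z1 = {t3, t4, t5, t7, t8}; Z2 = {t4, t5, t7, t8}; fixed.
Sat(AG ((EX r) & (r | p))) = {t4, t5, t7, t8}
E[p U AG ((EX r) & (r | p))]: least fixpoint, start Z0 = Sat(AG ((EX r) & (r | p))) = {t4, t5, t7, t8}, add states in Sat(p) with some successor in Z. Already a fixed point.
Sat(E[p U AG ((EX r) & (r | p))]) = {t4, t5, t7, t8}
t5 ∈ Sat(E[p U AG ((EX r) & (r | p))]) = {t4, t5, t7, t8}, so the formula holds at t5.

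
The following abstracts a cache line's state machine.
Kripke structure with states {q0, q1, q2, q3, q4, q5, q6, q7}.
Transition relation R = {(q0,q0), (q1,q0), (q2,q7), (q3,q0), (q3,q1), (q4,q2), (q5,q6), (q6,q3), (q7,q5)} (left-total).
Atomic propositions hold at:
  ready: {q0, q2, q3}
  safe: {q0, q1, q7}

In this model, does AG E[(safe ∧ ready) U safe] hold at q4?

No

Sat(safe ∧ ready) = {q0}
E[(safe ∧ ready) U safe]: least fixpoint, start Z0 = Sat(safe) = {q0, q1, q7}, add states in Sat(safe ∧ ready) with some successor in Z. Already a fixed point.
Sat(E[(safe ∧ ready) U safe]) = {q0, q1, q7}
AG E[(safe ∧ ready) U safe]: greatest fixpoint, start Z0 = {q0, q1, q7}, keep only states in Sat with every successor in Z. Z1 = {q0, q1}; fixed.
Sat(AG E[(safe ∧ ready) U safe]) = {q0, q1}
q4 ∉ Sat(AG E[(safe ∧ ready) U safe]) = {q0, q1}, so the formula does not hold at q4.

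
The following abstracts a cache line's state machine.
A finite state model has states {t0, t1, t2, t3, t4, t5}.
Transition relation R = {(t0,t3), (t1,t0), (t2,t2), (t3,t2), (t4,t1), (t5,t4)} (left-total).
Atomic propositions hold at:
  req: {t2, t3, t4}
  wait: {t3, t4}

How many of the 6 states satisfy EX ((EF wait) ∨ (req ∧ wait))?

4

EF wait: least fixpoint, start Z0 = {t3, t4}, add states with some successor in Z. Z1 = {t0, t3, t4, t5}; Z2 = {t0, t1, t3, t4, t5}; fixed.
Sat(EF wait) = {t0, t1, t3, t4, t5}
Sat(req ∧ wait) = {t3, t4}
Sat((EF wait) ∨ (req ∧ wait)) = {t0, t1, t3, t4, t5}
Sat(EX ((EF wait) ∨ (req ∧ wait))) = {s : some successor in {t0, t1, t3, t4, t5}} = {t0, t1, t4, t5}
|Sat(EX ((EF wait) ∨ (req ∧ wait)))| = |{t0, t1, t4, t5}| = 4.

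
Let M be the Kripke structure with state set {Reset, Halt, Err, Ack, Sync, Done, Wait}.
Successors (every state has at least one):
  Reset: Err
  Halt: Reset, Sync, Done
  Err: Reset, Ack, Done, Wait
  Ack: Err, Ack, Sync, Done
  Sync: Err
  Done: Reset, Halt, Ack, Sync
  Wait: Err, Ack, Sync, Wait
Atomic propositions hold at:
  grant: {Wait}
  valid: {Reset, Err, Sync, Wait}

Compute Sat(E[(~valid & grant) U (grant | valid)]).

{Reset, Err, Sync, Wait}

Sat(~valid) = {Halt, Ack, Done}
Sat(~valid & grant) = ∅
Sat(grant | valid) = {Reset, Err, Sync, Wait}
E[(~valid & grant) U (grant | valid)]: least fixpoint, start Z0 = Sat((grant | valid)) = {Reset, Err, Sync, Wait}, add states in Sat(~valid & grant) with some successor in Z. Already a fixed point.
Sat(E[(~valid & grant) U (grant | valid)]) = {Reset, Err, Sync, Wait}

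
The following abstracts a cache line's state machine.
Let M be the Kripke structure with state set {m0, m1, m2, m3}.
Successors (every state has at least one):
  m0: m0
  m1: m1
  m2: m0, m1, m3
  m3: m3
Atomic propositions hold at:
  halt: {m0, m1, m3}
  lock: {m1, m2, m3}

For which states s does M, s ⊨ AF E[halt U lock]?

{m1, m2, m3}

E[halt U lock]: least fixpoint, start Z0 = Sat(lock) = {m1, m2, m3}, add states in Sat(halt) with some successor in Z. Already a fixed point.
Sat(E[halt U lock]) = {m1, m2, m3}
AF E[halt U lock]: least fixpoint, start Z0 = {m1, m2, m3}, add states with every successor in Z. Already a fixed point.
Sat(AF E[halt U lock]) = {m1, m2, m3}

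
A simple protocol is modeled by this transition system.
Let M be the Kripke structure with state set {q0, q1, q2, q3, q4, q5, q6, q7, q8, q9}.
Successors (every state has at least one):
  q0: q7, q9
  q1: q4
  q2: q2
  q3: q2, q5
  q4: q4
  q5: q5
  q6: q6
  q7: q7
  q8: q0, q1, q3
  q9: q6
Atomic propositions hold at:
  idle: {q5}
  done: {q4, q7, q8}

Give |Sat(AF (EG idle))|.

1

EG idle: greatest fixpoint, start Z0 = {q5}, keep only states in Sat with some successor in Z. Already a fixed point.
Sat(EG idle) = {q5}
AF (EG idle): least fixpoint, start Z0 = {q5}, add states with every successor in Z. Already a fixed point.
Sat(AF (EG idle)) = {q5}
|Sat(AF (EG idle))| = |{q5}| = 1.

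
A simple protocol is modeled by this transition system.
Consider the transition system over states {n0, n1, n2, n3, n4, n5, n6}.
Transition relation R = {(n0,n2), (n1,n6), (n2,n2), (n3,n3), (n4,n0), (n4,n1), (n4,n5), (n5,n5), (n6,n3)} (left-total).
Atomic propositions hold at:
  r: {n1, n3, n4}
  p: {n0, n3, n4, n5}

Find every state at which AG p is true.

AG p: greatest fixpoint, start Z0 = {n0, n3, n4, n5}, keep only states in Sat with every successor in Z. Z1 = {n3, n5}; fixed.
Sat(AG p) = {n3, n5}

{n3, n5}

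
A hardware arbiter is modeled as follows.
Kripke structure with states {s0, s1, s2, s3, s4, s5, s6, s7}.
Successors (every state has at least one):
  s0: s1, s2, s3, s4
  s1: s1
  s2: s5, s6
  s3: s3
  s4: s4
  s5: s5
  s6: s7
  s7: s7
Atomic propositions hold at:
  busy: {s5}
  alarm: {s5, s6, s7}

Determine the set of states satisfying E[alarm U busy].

E[alarm U busy]: least fixpoint, start Z0 = Sat(busy) = {s5}, add states in Sat(alarm) with some successor in Z. Already a fixed point.
Sat(E[alarm U busy]) = {s5}

{s5}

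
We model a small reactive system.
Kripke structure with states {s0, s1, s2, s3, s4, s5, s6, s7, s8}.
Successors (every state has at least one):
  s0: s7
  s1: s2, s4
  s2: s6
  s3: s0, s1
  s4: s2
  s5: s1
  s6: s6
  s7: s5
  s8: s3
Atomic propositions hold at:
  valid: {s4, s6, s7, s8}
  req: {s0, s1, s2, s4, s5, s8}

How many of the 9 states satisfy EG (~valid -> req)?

Sat(~valid) = {s0, s1, s2, s3, s5}
Sat(~valid -> req) = {s0, s1, s2, s4, s5, s6, s7, s8}
EG (~valid -> req): greatest fixpoint, start Z0 = {s0, s1, s2, s4, s5, s6, s7, s8}, keep only states in Sat with some successor in Z. Z1 = {s0, s1, s2, s4, s5, s6, s7}; fixed.
Sat(EG (~valid -> req)) = {s0, s1, s2, s4, s5, s6, s7}
|Sat(EG (~valid -> req))| = |{s0, s1, s2, s4, s5, s6, s7}| = 7.

7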